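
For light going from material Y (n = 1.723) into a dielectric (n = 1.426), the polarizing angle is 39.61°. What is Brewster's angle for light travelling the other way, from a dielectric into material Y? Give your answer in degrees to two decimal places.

θ_B' ≈ 50.39°

The two Brewster angles are complementary: θ_B' = 90° − θ_B = 90° − 39.61° = 50.39°.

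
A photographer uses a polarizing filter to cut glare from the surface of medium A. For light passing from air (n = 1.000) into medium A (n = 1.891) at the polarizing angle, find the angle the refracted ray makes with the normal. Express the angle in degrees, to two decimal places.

θ_t ≈ 27.87°

tan θ_B = n₂/n₁ = 1.891/1.000 = 1.8910, so θ_B = 62.13°.
At Brewster's angle the reflected and refracted rays are perpendicular, so θ_t = 90° − θ_B = 90° − 62.13° = 27.87°.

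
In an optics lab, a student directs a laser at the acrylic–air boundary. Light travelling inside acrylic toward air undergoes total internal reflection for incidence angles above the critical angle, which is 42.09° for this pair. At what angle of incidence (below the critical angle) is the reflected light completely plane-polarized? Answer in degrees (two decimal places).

θ_B ≈ 33.83°

n₂/n₁ = sin θ_c = sin 42.09° = 0.6703.
tan θ_B equals the same ratio, so θ_B = arctan(0.6703) = 33.83°.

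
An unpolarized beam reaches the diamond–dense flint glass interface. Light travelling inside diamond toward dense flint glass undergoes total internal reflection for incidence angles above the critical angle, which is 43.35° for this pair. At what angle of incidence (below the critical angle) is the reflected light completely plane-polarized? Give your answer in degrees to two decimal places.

θ_B ≈ 34.47°

sin θ_c = n₂/n₁, so n₂/n₁ = sin 43.35° = 0.6865.
Brewster: tan θ_B = n₂/n₁ = 0.6865.
θ_B = arctan(0.6865) = 34.47°.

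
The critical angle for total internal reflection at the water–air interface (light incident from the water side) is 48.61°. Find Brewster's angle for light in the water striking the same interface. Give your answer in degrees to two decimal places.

θ_B ≈ 36.88°

sin θ_c = n₂/n₁, so n₂/n₁ = sin 48.61° = 0.7502.
Brewster: tan θ_B = n₂/n₁ = 0.7502.
θ_B = arctan(0.7502) = 36.88°.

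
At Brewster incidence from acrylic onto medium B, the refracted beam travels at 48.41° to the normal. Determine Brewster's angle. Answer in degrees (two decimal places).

At Brewster's angle the reflected and refracted rays are perpendicular, so θ_B + θ_t = 90°.
θ_B = 90° − 48.41° = 41.59°.

θ_B ≈ 41.59°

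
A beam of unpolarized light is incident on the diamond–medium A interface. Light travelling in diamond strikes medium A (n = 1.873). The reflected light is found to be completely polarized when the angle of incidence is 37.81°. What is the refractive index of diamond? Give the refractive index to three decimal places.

n ≈ 2.414

At Brewster's angle, tan θ_B = n₂/n₁ with n₁ on the incident side (diamond) and n₂ on the transmitted side (medium A).
n₁ = n₂ / tan θ_B = 1.873 / tan 37.81° = 2.414.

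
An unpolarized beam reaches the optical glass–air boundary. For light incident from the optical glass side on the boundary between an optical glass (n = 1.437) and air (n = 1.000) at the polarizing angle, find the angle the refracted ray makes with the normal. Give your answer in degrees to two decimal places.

θ_B = arctan(n₂/n₁) = arctan(1.000/1.437) = 34.83°.
Since θ_B + θ_t = 90° at Brewster incidence, θ_t = 90° − 34.83° = 55.17°.

θ_t ≈ 55.17°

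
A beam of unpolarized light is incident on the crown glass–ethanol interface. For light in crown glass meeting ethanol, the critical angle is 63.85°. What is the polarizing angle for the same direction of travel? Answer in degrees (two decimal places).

n₂/n₁ = sin θ_c = sin 63.85° = 0.8976.
tan θ_B equals the same ratio, so θ_B = arctan(0.8976) = 41.91°.

θ_B ≈ 41.91°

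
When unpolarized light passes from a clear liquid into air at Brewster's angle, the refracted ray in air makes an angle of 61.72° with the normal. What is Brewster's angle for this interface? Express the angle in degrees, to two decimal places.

θ_B ≈ 28.28°

Since the reflected and refracted rays are at right angles at the polarizing angle, θ_B + θ_t = 90°.
θ_B = 90° − 61.72° = 28.28°.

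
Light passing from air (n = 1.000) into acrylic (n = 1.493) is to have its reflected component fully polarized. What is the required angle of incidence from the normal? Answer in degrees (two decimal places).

Brewster's condition: tan θ_B = n₂/n₁ = 1.493/1.000 = 1.4930.
θ_B = arctan(1.4930) = 56.19°.

θ_B ≈ 56.19°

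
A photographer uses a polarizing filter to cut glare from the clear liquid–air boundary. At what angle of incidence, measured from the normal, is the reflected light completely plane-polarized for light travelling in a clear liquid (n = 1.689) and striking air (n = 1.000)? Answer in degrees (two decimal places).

Brewster's condition: tan θ_B = n₂/n₁ = 1.000/1.689 = 0.5921.
So θ_B = arctan 0.5921 = 30.63°.

θ_B ≈ 30.63°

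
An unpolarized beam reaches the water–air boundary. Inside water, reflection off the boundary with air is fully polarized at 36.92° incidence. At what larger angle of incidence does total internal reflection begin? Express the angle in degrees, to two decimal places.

θ_c ≈ 48.71°

n₂/n₁ = tan 36.92° = 0.7514; the critical angle satisfies sin θ_c = n₂/n₁.
θ_c = arcsin(0.7514) = 48.71°.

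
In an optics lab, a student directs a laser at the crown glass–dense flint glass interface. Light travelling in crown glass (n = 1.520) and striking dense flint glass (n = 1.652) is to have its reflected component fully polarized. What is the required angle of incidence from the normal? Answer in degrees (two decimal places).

θ_B ≈ 47.38°

The reflected p-component vanishes when tan θ_B = n₂/n₁.
Brewster's condition: tan θ_B = n₂/n₁ = 1.652/1.520 = 1.0868. Taking the arctangent, θ_B = 47.38°.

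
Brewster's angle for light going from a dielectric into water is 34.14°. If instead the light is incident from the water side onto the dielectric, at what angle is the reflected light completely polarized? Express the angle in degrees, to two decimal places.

θ_B' ≈ 55.86°

tan θ_B' = n₁/n₂ = 1/tan θ_B, so θ_B' = 90° − θ_B.
θ_B' = 90° − 34.14° = 55.86°.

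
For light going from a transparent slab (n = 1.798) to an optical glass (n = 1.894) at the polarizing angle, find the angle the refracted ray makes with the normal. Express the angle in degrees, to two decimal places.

θ_B = arctan(n₂/n₁) = arctan(1.894/1.798) = 46.49°.
At Brewster's angle the reflected and refracted rays are perpendicular, so θ_t = 90° − θ_B = 90° − 46.49° = 43.51°.

θ_t ≈ 43.51°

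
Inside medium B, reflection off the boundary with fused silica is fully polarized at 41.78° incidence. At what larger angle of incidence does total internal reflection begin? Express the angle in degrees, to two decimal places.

θ_c ≈ 63.31°

tan θ_B = n₂/n₁ = tan 41.78° = 0.8935.
Total internal reflection: sin θ_c = n₂/n₁ = 0.8935.
θ_c = arcsin(0.8935) = 63.31°.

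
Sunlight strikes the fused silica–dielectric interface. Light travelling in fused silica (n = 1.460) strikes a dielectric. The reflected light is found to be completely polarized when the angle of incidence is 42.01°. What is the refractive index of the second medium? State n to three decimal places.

Brewster's law: tan θ_B = n₂/n₁ (light incident in fused silica, refracted into a dielectric).
n₂ = n₁ tan θ_B = 1.460 × tan 42.01° = 1.315.

n ≈ 1.315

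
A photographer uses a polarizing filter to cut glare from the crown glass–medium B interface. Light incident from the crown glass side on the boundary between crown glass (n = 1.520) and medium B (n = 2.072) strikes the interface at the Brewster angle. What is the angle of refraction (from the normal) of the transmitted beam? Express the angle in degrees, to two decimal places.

tan θ_B = n₂/n₁ = 2.072/1.520 = 1.3632, so θ_B = 53.74°.
At Brewster's angle the reflected and refracted rays are perpendicular, so θ_t = 90° − θ_B = 90° − 53.74° = 36.26°.

θ_t ≈ 36.26°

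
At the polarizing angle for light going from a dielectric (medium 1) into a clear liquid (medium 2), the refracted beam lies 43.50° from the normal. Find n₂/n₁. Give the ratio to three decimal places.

n₂/n₁ ≈ 1.054

At Brewster incidence θ_B = 90° − θ_t = 90° − 43.50° = 46.50°.
tan θ_B = n₂/n₁, so n₂/n₁ = tan 46.50° = 1.054.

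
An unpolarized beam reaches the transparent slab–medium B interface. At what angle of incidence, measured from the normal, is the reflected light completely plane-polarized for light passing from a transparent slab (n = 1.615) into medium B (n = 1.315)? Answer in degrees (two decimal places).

The reflected p-component vanishes when tan θ_B = n₂/n₁.
tan θ_B = n₂/n₁ = 1.315/1.615 = 0.8142. Taking the arctangent, θ_B = 39.15°.

θ_B ≈ 39.15°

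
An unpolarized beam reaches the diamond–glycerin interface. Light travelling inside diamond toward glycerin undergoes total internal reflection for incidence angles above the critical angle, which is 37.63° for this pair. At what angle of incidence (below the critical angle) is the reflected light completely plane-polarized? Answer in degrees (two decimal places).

sin θ_c = n₂/n₁, so n₂/n₁ = sin 37.63° = 0.6106.
Brewster: tan θ_B = n₂/n₁ = 0.6106.
θ_B = arctan(0.6106) = 31.41°.

θ_B ≈ 31.41°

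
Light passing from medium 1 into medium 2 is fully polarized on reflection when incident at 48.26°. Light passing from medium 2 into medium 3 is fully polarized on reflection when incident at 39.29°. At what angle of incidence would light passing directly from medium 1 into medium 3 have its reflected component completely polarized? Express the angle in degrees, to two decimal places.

θ_B ≈ 42.52°

Each Brewster angle gives a ratio: n₂/n₁ = tan 48.26° = 1.1208, n₃/n₂ = tan 39.29° = 0.8182.
So n₃/n₁ = (n₂/n₁)(n₃/n₂) = 1.1208 × 0.8182 = 0.9170.
θ_B(1→3) = arctan(0.9170) = 42.52°.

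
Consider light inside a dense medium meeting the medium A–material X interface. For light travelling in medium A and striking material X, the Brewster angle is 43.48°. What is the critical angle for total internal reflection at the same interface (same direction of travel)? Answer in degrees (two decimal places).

tan θ_B = n₂/n₁ = tan 43.48° = 0.9483.
Total internal reflection: sin θ_c = n₂/n₁ = 0.9483.
θ_c = arcsin(0.9483) = 71.50°.

θ_c ≈ 71.50°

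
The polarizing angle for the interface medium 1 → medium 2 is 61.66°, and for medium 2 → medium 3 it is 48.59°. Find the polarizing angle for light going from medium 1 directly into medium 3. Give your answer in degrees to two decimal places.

θ_B ≈ 64.56°

tan θ_B(1→2) = n₂/n₁ = tan 61.66° = 1.8541.
tan θ_B(2→3) = n₃/n₂ = tan 48.59° = 1.1339.
Multiplying, n₃/n₁ = 1.8541 × 1.1339 = 2.1023, and θ_B(1→3) = arctan 2.1023 = 64.56°.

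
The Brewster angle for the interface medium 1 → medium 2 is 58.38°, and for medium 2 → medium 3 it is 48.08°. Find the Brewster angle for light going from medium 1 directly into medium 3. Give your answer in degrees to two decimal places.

θ_B ≈ 61.07°

tan θ_B(1→2) = n₂/n₁ = tan 58.38° = 1.6242.
tan θ_B(2→3) = n₃/n₂ = tan 48.08° = 1.1137.
Multiplying, n₃/n₁ = 1.6242 × 1.1137 = 1.8089, and θ_B(1→3) = arctan 1.8089 = 61.07°.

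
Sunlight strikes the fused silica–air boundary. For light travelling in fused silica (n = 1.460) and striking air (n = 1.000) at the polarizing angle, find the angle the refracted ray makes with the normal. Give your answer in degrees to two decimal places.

tan θ_B = n₂/n₁ = 1.000/1.460 = 0.6849, so θ_B = 34.41°.
At Brewster's angle the reflected and refracted rays are perpendicular, so θ_t = 90° − θ_B = 90° − 34.41° = 55.59°.

θ_t ≈ 55.59°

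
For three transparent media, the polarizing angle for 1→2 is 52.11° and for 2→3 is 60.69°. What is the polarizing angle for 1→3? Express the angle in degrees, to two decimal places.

Each Brewster angle gives a ratio: n₂/n₁ = tan 52.11° = 1.2850, n₃/n₂ = tan 60.69° = 1.7813.
So n₃/n₁ = (n₂/n₁)(n₃/n₂) = 1.2850 × 1.7813 = 2.2889.
θ_B(1→3) = arctan(2.2889) = 66.40°.

θ_B ≈ 66.40°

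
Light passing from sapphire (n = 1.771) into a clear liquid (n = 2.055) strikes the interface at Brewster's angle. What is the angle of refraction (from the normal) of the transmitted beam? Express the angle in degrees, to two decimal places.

θ_t ≈ 40.75°

First find Brewster's angle: tan θ_B = 2.055/1.771 = 1.1604, giving θ_B = 49.25°.
The refracted ray is perpendicular to the reflected ray, so θ_t = 90° − θ_B = 40.75°.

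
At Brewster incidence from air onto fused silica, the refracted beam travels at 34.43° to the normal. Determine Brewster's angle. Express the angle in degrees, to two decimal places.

At Brewster's angle the reflected and refracted rays are perpendicular, so θ_B + θ_t = 90°.
θ_B = 90° − 34.43° = 55.57°.

θ_B ≈ 55.57°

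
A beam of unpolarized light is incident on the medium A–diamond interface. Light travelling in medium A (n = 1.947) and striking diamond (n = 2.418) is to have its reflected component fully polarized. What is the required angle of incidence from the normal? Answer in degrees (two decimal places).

tan θ_B = n₂/n₁ = 2.418/1.947 = 1.2419. Taking the arctangent, θ_B = 51.16°.

θ_B ≈ 51.16°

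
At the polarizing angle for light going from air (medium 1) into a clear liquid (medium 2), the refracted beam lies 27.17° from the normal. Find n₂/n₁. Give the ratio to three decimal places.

n₂/n₁ ≈ 1.948

θ_B + θ_t = 90°, so θ_B = 90° − 27.17° = 62.83°.
tan θ_B = n₂/n₁, so n₂/n₁ = tan 62.83° = 1.948.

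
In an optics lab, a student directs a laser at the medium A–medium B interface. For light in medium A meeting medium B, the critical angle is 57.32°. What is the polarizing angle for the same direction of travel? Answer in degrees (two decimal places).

At the critical angle sin θ_c = n₂/n₁, giving n₂/n₁ = sin 57.32° = 0.8417.
Then tan θ_B = n₂/n₁ = 0.8417, so θ_B = arctan 0.8417 = 40.09°.

θ_B ≈ 40.09°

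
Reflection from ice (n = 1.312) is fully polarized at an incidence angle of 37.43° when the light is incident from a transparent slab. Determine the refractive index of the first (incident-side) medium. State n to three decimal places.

At the Brewster angle, tan θ_B = n₂/n₁ with n₁ on the incident side (a transparent slab) and n₂ on the transmitted side (ice).
n₁ = n₂ / tan θ_B = 1.312 / tan 37.43° = 1.714.

n ≈ 1.714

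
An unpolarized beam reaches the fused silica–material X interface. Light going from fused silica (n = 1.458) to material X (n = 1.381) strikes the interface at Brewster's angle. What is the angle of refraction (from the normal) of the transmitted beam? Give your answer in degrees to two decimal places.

θ_t ≈ 46.55°

θ_B = arctan(n₂/n₁) = arctan(1.381/1.458) = 43.45°.
Since θ_B + θ_t = 90° at Brewster incidence, θ_t = 90° − 43.45° = 46.55°.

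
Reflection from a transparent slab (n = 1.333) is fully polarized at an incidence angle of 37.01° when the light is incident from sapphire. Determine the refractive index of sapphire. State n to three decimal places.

n ≈ 1.768

Full polarization of the reflected beam means tan θ_B = n₂/n₁, where n₁ is the incident medium (sapphire).
n₁ = n₂ / tan θ_B = 1.333 / tan 37.01° = 1.768.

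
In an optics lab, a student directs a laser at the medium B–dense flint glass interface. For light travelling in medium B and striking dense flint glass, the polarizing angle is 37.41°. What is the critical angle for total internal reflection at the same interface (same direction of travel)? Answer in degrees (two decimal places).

θ_c ≈ 49.89°

tan θ_B = n₂/n₁ = tan 37.41° = 0.7648.
Total internal reflection: sin θ_c = n₂/n₁ = 0.7648.
θ_c = arcsin(0.7648) = 49.89°.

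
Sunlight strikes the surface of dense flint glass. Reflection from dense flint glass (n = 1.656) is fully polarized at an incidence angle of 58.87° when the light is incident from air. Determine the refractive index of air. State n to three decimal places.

Full polarization of the reflected beam means tan θ_B = n₂/n₁, where n₁ is the incident medium (air).
n₁ = n₂ / tan θ_B = 1.656 / tan 58.87° = 1.000.

n ≈ 1.000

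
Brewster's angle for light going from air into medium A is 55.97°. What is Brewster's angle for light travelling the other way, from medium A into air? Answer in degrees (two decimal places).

θ_B' ≈ 34.03°

The two Brewster angles are complementary: θ_B' = 90° − θ_B = 90° − 55.97° = 34.03°.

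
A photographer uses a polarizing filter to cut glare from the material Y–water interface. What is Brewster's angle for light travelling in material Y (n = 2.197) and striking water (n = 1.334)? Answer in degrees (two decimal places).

tan θ_B = n₂/n₁ = 1.334/2.197 = 0.6072. Taking the arctangent, θ_B = 31.27°.

θ_B ≈ 31.27°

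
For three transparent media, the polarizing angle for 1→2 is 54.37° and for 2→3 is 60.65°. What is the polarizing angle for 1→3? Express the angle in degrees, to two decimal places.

θ_B ≈ 68.05°

Each Brewster angle gives a ratio: n₂/n₁ = tan 54.37° = 1.3952, n₃/n₂ = tan 60.65° = 1.7783.
n₃/n₁ = 2.4812. Then tan θ_B(1→3) = n₃/n₁, so θ_B(1→3) = arctan(2.4812) = 68.05°.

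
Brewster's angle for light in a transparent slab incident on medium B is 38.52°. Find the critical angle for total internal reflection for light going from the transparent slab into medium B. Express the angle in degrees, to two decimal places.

θ_c ≈ 52.75°

tan θ_B = n₂/n₁ = tan 38.52° = 0.7960.
Total internal reflection: sin θ_c = n₂/n₁ = 0.7960.
θ_c = arcsin(0.7960) = 52.75°.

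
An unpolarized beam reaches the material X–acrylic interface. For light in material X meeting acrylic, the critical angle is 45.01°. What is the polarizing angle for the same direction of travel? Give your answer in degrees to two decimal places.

n₂/n₁ = sin θ_c = sin 45.01° = 0.7072.
tan θ_B equals the same ratio, so θ_B = arctan(0.7072) = 35.27°.

θ_B ≈ 35.27°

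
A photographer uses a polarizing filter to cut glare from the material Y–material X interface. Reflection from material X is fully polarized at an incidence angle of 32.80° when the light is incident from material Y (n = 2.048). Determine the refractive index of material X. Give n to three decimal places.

n ≈ 1.320

Full polarization of the reflected beam means tan θ_B = n₂/n₁, where n₁ is the incident medium (material Y).
n₂ = n₁ tan θ_B = 2.048 × tan 32.80° = 1.320.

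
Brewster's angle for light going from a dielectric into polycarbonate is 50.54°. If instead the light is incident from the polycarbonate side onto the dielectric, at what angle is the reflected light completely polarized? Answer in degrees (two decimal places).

θ_B' ≈ 39.46°

tan θ_B' = n₁/n₂ = 1/tan θ_B, so θ_B' = 90° − θ_B.
θ_B' = 90° − 50.54° = 39.46°.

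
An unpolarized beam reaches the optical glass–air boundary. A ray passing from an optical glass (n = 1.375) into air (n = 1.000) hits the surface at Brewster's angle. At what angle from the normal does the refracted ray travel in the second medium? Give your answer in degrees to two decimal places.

First find Brewster's angle: tan θ_B = 1.000/1.375 = 0.7273, giving θ_B = 36.03°.
The refracted ray is perpendicular to the reflected ray, so θ_t = 90° − θ_B = 53.97°.

θ_t ≈ 53.97°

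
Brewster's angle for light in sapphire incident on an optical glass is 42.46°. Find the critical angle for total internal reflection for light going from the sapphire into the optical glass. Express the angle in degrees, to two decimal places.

θ_c ≈ 66.21°

From Brewster, n₂/n₁ = tan θ_B = tan 42.46° = 0.9150.
Then sin θ_c = n₂/n₁ = 0.9150, so θ_c = arcsin 0.9150 = 66.21°.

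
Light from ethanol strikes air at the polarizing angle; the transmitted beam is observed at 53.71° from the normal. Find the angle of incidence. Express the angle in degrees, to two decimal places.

At Brewster's angle the reflected and refracted rays are perpendicular, so θ_B + θ_t = 90°.
So θ_B = 90° − θ_t = 90° − 53.71° = 36.29°.

θ_B ≈ 36.29°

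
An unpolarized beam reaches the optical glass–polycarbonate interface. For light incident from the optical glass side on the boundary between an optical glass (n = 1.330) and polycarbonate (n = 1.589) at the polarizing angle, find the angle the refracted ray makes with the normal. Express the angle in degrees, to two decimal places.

θ_t ≈ 39.93°

θ_B = arctan(n₂/n₁) = arctan(1.589/1.330) = 50.07°.
The refracted ray is perpendicular to the reflected ray, so θ_t = 90° − θ_B = 39.93°.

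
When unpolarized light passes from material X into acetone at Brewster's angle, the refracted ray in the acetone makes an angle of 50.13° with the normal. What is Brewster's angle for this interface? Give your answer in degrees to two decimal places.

Since the reflected and refracted rays are at right angles at the polarizing angle, θ_B + θ_t = 90°.
So θ_B = 90° − θ_t = 90° − 50.13° = 39.87°.

θ_B ≈ 39.87°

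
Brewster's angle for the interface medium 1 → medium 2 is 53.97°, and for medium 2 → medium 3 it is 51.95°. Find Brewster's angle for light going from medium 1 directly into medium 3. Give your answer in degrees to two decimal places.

tan θ_B(1→2) = n₂/n₁ = tan 53.97° = 1.3749.
tan θ_B(2→3) = n₃/n₂ = tan 51.95° = 1.2776.
So n₃/n₁ = (n₂/n₁)(n₃/n₂) = 1.3749 × 1.2776 = 1.7566.
θ_B(1→3) = arctan(1.7566) = 60.35°.

θ_B ≈ 60.35°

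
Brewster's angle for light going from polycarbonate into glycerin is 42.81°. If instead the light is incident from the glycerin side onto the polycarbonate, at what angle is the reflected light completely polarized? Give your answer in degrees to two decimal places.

tan θ_B' = n₁/n₂ = 1/tan θ_B, so θ_B' = 90° − θ_B.
θ_B' = 90° − 42.81° = 47.19°.

θ_B' ≈ 47.19°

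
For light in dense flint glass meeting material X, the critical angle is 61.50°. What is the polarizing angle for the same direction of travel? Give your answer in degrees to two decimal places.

θ_B ≈ 41.31°

At the critical angle sin θ_c = n₂/n₁, giving n₂/n₁ = sin 61.50° = 0.8788.
Then tan θ_B = n₂/n₁ = 0.8788, so θ_B = arctan 0.8788 = 41.31°.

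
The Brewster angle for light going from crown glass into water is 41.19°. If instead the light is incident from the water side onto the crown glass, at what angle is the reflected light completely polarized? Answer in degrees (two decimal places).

θ_B' ≈ 48.81°

Reversing the direction swaps n₁ and n₂, so tan θ_B' = 1/tan θ_B and θ_B' = 90° − θ_B.
Hence θ_B' = 90° − 41.19° = 48.81°.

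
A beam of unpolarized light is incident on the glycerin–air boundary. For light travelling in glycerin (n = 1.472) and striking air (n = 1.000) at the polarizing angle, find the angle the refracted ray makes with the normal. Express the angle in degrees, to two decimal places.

tan θ_B = n₂/n₁ = 1.000/1.472 = 0.6793, so θ_B = 34.19°.
Since θ_B + θ_t = 90° at Brewster incidence, θ_t = 90° − 34.19° = 55.81°.

θ_t ≈ 55.81°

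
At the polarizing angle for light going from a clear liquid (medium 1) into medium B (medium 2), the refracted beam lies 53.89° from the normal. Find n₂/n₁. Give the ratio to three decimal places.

At Brewster incidence θ_B = 90° − θ_t = 90° − 53.89° = 36.11°.
tan θ_B = n₂/n₁, so n₂/n₁ = tan 36.11° = 0.729.

n₂/n₁ ≈ 0.729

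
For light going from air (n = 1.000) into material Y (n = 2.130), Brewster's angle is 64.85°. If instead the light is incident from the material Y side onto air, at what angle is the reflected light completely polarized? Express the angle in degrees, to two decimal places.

Reversing the direction swaps n₁ and n₂, so tan θ_B' = 1/tan θ_B and θ_B' = 90° − θ_B.
Hence θ_B' = 90° − 64.85° = 25.15°.

θ_B' ≈ 25.15°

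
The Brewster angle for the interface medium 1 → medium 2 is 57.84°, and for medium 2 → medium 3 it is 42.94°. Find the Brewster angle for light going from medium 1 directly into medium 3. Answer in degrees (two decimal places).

θ_B ≈ 55.95°

tan θ_B(1→2) = n₂/n₁ = tan 57.84° = 1.5904.
tan θ_B(2→3) = n₃/n₂ = tan 42.94° = 0.9306.
Multiplying, n₃/n₁ = 1.5904 × 0.9306 = 1.4800, and θ_B(1→3) = arctan 1.4800 = 55.95°.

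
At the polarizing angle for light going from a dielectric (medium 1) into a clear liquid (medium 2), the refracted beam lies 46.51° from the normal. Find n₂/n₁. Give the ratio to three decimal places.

n₂/n₁ ≈ 0.949

At Brewster incidence θ_B = 90° − θ_t = 90° − 46.51° = 43.49°.
tan θ_B = n₂/n₁, so n₂/n₁ = tan 43.49° = 0.949.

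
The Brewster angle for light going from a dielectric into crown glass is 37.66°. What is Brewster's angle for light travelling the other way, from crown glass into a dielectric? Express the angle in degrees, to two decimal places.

θ_B' ≈ 52.34°

tan θ_B' = n₁/n₂ = 1/tan θ_B, so θ_B' = 90° − θ_B.
θ_B' = 90° − 37.66° = 52.34°.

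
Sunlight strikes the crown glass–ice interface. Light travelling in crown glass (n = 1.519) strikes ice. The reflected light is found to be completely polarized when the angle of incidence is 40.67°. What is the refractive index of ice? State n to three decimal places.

n ≈ 1.305

Full polarization of the reflected beam means tan θ_B = n₂/n₁, where n₁ is the incident medium (crown glass).
n₂ = n₁ tan θ_B = 1.519 × tan 40.67° = 1.305.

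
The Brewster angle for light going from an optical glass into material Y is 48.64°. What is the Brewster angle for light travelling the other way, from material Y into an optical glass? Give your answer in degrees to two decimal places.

θ_B' ≈ 41.36°

Reversing the direction swaps n₁ and n₂, so tan θ_B' = 1/tan θ_B and θ_B' = 90° − θ_B.
Hence θ_B' = 90° − 48.64° = 41.36°.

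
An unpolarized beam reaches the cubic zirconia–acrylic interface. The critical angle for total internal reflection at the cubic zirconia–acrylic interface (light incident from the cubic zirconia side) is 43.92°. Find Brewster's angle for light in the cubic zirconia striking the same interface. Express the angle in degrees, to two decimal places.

θ_B ≈ 34.75°

sin θ_c = n₂/n₁, so n₂/n₁ = sin 43.92° = 0.6937.
Brewster: tan θ_B = n₂/n₁ = 0.6937.
θ_B = arctan(0.6937) = 34.75°.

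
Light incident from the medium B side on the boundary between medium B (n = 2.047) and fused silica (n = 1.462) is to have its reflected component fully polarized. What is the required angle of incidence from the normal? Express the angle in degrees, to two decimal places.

Brewster's condition: tan θ_B = n₂/n₁ = 1.462/2.047 = 0.7142.
θ_B = arctan(0.7142) = 35.54°.

θ_B ≈ 35.54°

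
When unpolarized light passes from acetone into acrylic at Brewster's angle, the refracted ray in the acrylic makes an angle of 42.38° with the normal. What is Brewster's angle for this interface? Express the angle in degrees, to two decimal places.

θ_B ≈ 47.62°

Since the reflected and refracted rays are at right angles at the polarizing angle, θ_B + θ_t = 90°.
θ_B = 90° − 42.38° = 47.62°.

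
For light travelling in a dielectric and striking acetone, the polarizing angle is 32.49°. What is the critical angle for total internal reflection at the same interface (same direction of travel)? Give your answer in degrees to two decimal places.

From Brewster, n₂/n₁ = tan θ_B = tan 32.49° = 0.6368.
Then sin θ_c = n₂/n₁ = 0.6368, so θ_c = arcsin 0.6368 = 39.56°.

θ_c ≈ 39.56°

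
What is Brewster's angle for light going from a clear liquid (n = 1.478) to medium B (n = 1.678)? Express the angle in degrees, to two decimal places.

θ_B ≈ 48.63°

Brewster's condition: tan θ_B = n₂/n₁ = 1.678/1.478 = 1.1353. Taking the arctangent, θ_B = 48.63°.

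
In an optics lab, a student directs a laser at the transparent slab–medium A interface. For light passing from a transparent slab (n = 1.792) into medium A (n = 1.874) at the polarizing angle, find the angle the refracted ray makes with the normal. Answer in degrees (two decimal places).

θ_B = arctan(n₂/n₁) = arctan(1.874/1.792) = 46.28°.
The refracted ray is perpendicular to the reflected ray, so θ_t = 90° − θ_B = 43.72°.

θ_t ≈ 43.72°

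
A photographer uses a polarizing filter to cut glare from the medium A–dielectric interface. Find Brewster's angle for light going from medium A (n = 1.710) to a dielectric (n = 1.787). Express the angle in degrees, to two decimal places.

tan θ_B = n₂/n₁ = 1.787/1.710 = 1.0450.
So θ_B = arctan 1.0450 = 46.26°.

θ_B ≈ 46.26°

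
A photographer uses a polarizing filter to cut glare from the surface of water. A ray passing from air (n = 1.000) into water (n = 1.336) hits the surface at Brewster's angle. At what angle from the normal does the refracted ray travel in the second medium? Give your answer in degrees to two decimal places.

θ_B = arctan(n₂/n₁) = arctan(1.336/1.000) = 53.19°.
Since θ_B + θ_t = 90° at Brewster incidence, θ_t = 90° − 53.19° = 36.81°.

θ_t ≈ 36.81°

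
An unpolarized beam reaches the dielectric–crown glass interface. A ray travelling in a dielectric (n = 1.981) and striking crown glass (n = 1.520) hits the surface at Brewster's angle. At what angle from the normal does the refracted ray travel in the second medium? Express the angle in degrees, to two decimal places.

θ_B = arctan(n₂/n₁) = arctan(1.520/1.981) = 37.50°.
At Brewster's angle the reflected and refracted rays are perpendicular, so θ_t = 90° − θ_B = 90° − 37.50° = 52.50°.

θ_t ≈ 52.50°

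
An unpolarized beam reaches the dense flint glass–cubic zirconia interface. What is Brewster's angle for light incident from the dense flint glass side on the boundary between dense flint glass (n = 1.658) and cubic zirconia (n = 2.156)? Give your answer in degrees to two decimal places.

θ_B ≈ 52.44°

Brewster's condition: tan θ_B = n₂/n₁ = 2.156/1.658 = 1.3004.
So θ_B = arctan 1.3004 = 52.44°.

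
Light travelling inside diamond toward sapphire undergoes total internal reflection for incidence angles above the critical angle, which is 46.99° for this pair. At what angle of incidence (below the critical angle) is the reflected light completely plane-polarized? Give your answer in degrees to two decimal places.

sin θ_c = n₂/n₁, so n₂/n₁ = sin 46.99° = 0.7312.
Brewster: tan θ_B = n₂/n₁ = 0.7312.
θ_B = arctan(0.7312) = 36.18°.

θ_B ≈ 36.18°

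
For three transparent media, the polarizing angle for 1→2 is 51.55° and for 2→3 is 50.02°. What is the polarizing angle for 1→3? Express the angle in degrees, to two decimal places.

n₂/n₁ = tan 51.55° = 1.2594 and n₃/n₂ = tan 50.02° = 1.1926.
So n₃/n₁ = (n₂/n₁)(n₃/n₂) = 1.2594 × 1.1926 = 1.5020.
θ_B(1→3) = arctan(1.5020) = 56.34°.

θ_B ≈ 56.34°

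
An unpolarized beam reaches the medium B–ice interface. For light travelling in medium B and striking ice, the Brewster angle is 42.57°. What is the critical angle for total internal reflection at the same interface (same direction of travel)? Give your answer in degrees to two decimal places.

θ_c ≈ 66.72°

tan θ_B = n₂/n₁ = tan 42.57° = 0.9186.
Total internal reflection: sin θ_c = n₂/n₁ = 0.9186.
θ_c = arcsin(0.9186) = 66.72°.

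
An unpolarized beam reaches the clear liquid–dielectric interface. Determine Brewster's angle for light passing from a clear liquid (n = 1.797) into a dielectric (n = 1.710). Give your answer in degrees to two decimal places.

θ_B ≈ 43.58°

Here n₂/n₁ = 1.710/1.797 = 0.9516, and Brewster's law gives tan θ_B = n₂/n₁.
θ_B = arctan(0.9516) = 43.58°.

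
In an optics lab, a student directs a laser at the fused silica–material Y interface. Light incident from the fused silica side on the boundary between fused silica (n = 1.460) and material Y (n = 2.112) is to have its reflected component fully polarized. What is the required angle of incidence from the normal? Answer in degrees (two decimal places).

Here n₂/n₁ = 2.112/1.460 = 1.4466, and Brewster's law gives tan θ_B = n₂/n₁.
θ_B = arctan(1.4466) = 55.34°.

θ_B ≈ 55.34°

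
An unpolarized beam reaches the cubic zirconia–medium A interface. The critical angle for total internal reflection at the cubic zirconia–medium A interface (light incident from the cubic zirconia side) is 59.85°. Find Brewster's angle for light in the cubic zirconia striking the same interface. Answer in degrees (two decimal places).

sin θ_c = n₂/n₁, so n₂/n₁ = sin 59.85° = 0.8647.
Brewster: tan θ_B = n₂/n₁ = 0.8647.
θ_B = arctan(0.8647) = 40.85°.

θ_B ≈ 40.85°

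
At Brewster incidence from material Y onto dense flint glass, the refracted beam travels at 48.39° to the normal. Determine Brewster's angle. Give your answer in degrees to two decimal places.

At Brewster's angle the reflected and refracted rays are perpendicular, so θ_B + θ_t = 90°.
θ_B = 90° − 48.39° = 41.61°.

θ_B ≈ 41.61°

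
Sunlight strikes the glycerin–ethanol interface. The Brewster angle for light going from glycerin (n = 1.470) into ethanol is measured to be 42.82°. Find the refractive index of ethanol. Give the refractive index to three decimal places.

n ≈ 1.362

Full polarization of the reflected beam means tan θ_B = n₂/n₁, where n₁ is the incident medium (glycerin).
n₂ = n₁ tan θ_B = 1.470 × tan 42.82° = 1.362.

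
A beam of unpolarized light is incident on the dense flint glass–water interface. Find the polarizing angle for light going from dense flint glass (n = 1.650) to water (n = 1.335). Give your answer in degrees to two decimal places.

At Brewster's angle the reflected and refracted rays are perpendicular, which with Snell's law gives tan θ_B = n₂/n₁.
Brewster's condition: tan θ_B = n₂/n₁ = 1.335/1.650 = 0.8091.
θ_B = arctan(0.8091) = 38.98°.

θ_B ≈ 38.98°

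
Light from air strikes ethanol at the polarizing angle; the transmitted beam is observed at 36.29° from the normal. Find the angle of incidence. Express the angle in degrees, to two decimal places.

Brewster's condition makes the reflected and refracted beams perpendicular: θ_B + θ_t = 90°.
So θ_B = 90° − θ_t = 90° − 36.29° = 53.71°.

θ_B ≈ 53.71°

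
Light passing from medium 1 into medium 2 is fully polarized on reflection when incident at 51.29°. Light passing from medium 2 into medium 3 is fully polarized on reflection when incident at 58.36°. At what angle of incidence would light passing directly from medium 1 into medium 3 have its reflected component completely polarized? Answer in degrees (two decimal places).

θ_B ≈ 63.72°

Each Brewster angle gives a ratio: n₂/n₁ = tan 51.29° = 1.2478, n₃/n₂ = tan 58.36° = 1.6229.
Multiplying, n₃/n₁ = 1.2478 × 1.6229 = 2.0250, and θ_B(1→3) = arctan 2.0250 = 63.72°.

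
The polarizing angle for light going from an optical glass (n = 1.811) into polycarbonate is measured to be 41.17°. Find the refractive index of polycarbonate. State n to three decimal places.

n ≈ 1.584

Brewster's law: tan θ_B = n₂/n₁ (light incident in an optical glass, refracted into polycarbonate).
n₂ = n₁ tan θ_B = 1.811 × tan 41.17° = 1.584.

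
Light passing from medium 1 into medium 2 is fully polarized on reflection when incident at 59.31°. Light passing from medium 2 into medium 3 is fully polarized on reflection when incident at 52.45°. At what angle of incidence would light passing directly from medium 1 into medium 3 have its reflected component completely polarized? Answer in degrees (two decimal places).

Each Brewster angle gives a ratio: n₂/n₁ = tan 59.31° = 1.6849, n₃/n₂ = tan 52.45° = 1.3009.
n₃/n₁ = 2.1918. Then tan θ_B(1→3) = n₃/n₁, so θ_B(1→3) = arctan(2.1918) = 65.48°.

θ_B ≈ 65.48°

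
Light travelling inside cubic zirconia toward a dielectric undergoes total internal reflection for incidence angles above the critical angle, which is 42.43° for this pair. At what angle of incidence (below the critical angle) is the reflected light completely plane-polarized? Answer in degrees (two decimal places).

At the critical angle sin θ_c = n₂/n₁, giving n₂/n₁ = sin 42.43° = 0.6747.
Then tan θ_B = n₂/n₁ = 0.6747, so θ_B = arctan 0.6747 = 34.01°.

θ_B ≈ 34.01°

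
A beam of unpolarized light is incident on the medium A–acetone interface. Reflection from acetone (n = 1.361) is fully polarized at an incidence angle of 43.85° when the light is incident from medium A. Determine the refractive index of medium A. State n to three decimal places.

Brewster's law: tan θ_B = n₂/n₁ (light incident in medium A, refracted into acetone).
n₁ = n₂ / tan θ_B = 1.361 / tan 43.85° = 1.417.

n ≈ 1.417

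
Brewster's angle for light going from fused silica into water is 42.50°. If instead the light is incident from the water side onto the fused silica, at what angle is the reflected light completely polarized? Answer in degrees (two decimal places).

θ_B' ≈ 47.50°

The two Brewster angles are complementary: θ_B' = 90° − θ_B = 90° − 42.50° = 47.50°.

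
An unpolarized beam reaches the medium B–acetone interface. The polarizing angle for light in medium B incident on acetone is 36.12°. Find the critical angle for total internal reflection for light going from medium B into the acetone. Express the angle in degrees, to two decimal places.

θ_c ≈ 46.87°

From Brewster, n₂/n₁ = tan θ_B = tan 36.12° = 0.7297.
Then sin θ_c = n₂/n₁ = 0.7297, so θ_c = arcsin 0.7297 = 46.87°.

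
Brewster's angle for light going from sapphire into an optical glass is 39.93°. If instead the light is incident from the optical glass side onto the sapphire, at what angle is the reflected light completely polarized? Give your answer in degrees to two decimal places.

The two Brewster angles are complementary: θ_B' = 90° − θ_B = 90° − 39.93° = 50.07°.

θ_B' ≈ 50.07°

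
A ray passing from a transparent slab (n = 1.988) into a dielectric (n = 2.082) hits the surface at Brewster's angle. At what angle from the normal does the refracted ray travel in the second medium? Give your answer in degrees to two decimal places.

First find Brewster's angle: tan θ_B = 2.082/1.988 = 1.0473, giving θ_B = 46.32°.
At Brewster's angle the reflected and refracted rays are perpendicular, so θ_t = 90° − θ_B = 90° − 46.32° = 43.68°.

θ_t ≈ 43.68°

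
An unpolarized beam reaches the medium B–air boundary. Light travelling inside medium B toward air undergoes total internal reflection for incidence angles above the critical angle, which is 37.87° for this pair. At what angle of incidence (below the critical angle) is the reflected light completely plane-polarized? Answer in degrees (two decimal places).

At the critical angle sin θ_c = n₂/n₁, giving n₂/n₁ = sin 37.87° = 0.6139.
Then tan θ_B = n₂/n₁ = 0.6139, so θ_B = arctan 0.6139 = 31.54°.

θ_B ≈ 31.54°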